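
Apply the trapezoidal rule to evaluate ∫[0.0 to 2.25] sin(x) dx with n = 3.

f(x) = sin(x)
a = 0.0, b = 2.25, n = 3
h = (b - a)/n = 0.750000

Trapezoidal rule: (h/2)[f(x₀) + 2f(x₁) + 2f(x₂) + ... + f(xₙ)]

x_0 = 0.0000, f(x_0) = 0.000000, coefficient = 1
x_1 = 0.7500, f(x_1) = 0.681639, coefficient = 2
x_2 = 1.5000, f(x_2) = 0.997495, coefficient = 2
x_3 = 2.2500, f(x_3) = 0.778073, coefficient = 1

I ≈ (0.750000/2) × 4.136341 = 1.551128
Exact value: 1.628174
Error: 0.077046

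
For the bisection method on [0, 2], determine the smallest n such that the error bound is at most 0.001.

We need (b-a)/2^n ≤ 0.001
(2 - 0)/2^n ≤ 0.001
2/2^n ≤ 0.001
2^n ≥ 2000
n ≥ log₂(2000) = 10.97
n ≥ 11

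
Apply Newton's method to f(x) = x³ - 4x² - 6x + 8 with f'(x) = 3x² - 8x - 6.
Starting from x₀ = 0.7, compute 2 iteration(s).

f(x) = x³ - 4x² - 6x + 8
f'(x) = 3x² - 8x - 6
x₀ = 0.7

Newton-Raphson formula: x_{n+1} = x_n - f(x_n)/f'(x_n)

Iteration 1:
  f(0.700000) = 2.183000
  f'(0.700000) = -10.130000
  x_1 = 0.700000 - 2.183000/(-10.130000) = 0.915499
Iteration 2:
  f(0.915499) = -0.078228
  f'(0.915499) = -10.809576
  x_2 = 0.915499 - (-0.078228)/(-10.809576) = 0.908262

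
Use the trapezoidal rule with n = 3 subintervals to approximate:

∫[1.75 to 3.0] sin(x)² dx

f(x) = sin(x)²
a = 1.75, b = 3.0, n = 3
h = (b - a)/n = 0.416667

Trapezoidal rule: (h/2)[f(x₀) + 2f(x₁) + 2f(x₂) + ... + f(xₙ)]

x_0 = 1.7500, f(x_0) = 0.968228, coefficient = 1
x_1 = 2.1667, f(x_1) = 0.685022, coefficient = 2
x_2 = 2.5833, f(x_2) = 0.280593, coefficient = 2
x_3 = 3.0000, f(x_3) = 0.019915, coefficient = 1

I ≈ (0.416667/2) × 2.919373 = 0.608203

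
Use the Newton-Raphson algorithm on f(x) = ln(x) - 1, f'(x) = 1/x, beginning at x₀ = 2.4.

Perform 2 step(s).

f(x) = ln(x) - 1
f'(x) = 1/x
x₀ = 2.4

Newton-Raphson formula: x_{n+1} = x_n - f(x_n)/f'(x_n)

Iteration 1:
  f(2.400000) = -0.124531
  f'(2.400000) = 0.416667
  x_1 = 2.400000 - (-0.124531)/0.416667 = 2.698875
Iteration 2:
  f(2.698875) = -0.007165
  f'(2.698875) = 0.370525
  x_2 = 2.698875 - (-0.007165)/0.370525 = 2.718212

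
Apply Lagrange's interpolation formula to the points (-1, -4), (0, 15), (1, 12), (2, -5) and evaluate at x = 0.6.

Lagrange interpolation formula:
P(x) = Σ yᵢ × Lᵢ(x)
where Lᵢ(x) = Π_{j≠i} (x - xⱼ)/(xᵢ - xⱼ)

L_0(0.6) = (0.6 - 0)/(-1 - 0) × (0.6 - 1)/(-1 - 1) × (0.6 - 2)/(-1 - 2) = -0.056000
L_1(0.6) = (0.6 - (-1))/(0 - (-1)) × (0.6 - 1)/(0 - 1) × (0.6 - 2)/(0 - 2) = 0.448000
L_2(0.6) = (0.6 - (-1))/(1 - (-1)) × (0.6 - 0)/(1 - 0) × (0.6 - 2)/(1 - 2) = 0.672000
L_3(0.6) = (0.6 - (-1))/(2 - (-1)) × (0.6 - 0)/(2 - 0) × (0.6 - 1)/(2 - 1) = -0.064000

P(0.6) = (-4)×L_0(0.6) + 15×L_1(0.6) + 12×L_2(0.6) + (-5)×L_3(0.6)
P(0.6) = 15.328000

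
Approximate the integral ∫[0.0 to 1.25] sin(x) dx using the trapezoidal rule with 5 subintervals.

f(x) = sin(x)
a = 0.0, b = 1.25, n = 5
h = (b - a)/n = 0.250000

Trapezoidal rule: (h/2)[f(x₀) + 2f(x₁) + 2f(x₂) + ... + f(xₙ)]

x_0 = 0.0000, f(x_0) = 0.000000, coefficient = 1
x_1 = 0.2500, f(x_1) = 0.247404, coefficient = 2
x_2 = 0.5000, f(x_2) = 0.479426, coefficient = 2
x_3 = 0.7500, f(x_3) = 0.681639, coefficient = 2
x_4 = 1.0000, f(x_4) = 0.841471, coefficient = 2
x_5 = 1.2500, f(x_5) = 0.948985, coefficient = 1

I ≈ (0.250000/2) × 5.448863 = 0.681108
Exact value: 0.684678
Error: 0.003570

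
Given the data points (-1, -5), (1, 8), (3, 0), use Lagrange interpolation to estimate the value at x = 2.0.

Lagrange interpolation formula:
P(x) = Σ yᵢ × Lᵢ(x)
where Lᵢ(x) = Π_{j≠i} (x - xⱼ)/(xᵢ - xⱼ)

L_0(2.0) = (2.0 - 1)/(-1 - 1) × (2.0 - 3)/(-1 - 3) = -0.125000
L_1(2.0) = (2.0 - (-1))/(1 - (-1)) × (2.0 - 3)/(1 - 3) = 0.750000
L_2(2.0) = (2.0 - (-1))/(3 - (-1)) × (2.0 - 1)/(3 - 1) = 0.375000

P(2.0) = (-5)×L_0(2.0) + 8×L_1(2.0) + 0×L_2(2.0)
P(2.0) = 6.625000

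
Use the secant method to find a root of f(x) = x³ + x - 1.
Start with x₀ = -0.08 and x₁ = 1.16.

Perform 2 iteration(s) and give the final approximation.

f(x) = x³ + x - 1
x₀ = -0.08, x₁ = 1.16

Secant formula: x_{n+1} = x_n - f(x_n)(x_n - x_{n-1})/(f(x_n) - f(x_{n-1}))

Iteration 1:
  f(-0.080000) = -1.080512
  f(1.160000) = 1.720896
  x_2 = 1.160000 - 1.720896×(1.160000 - (-0.080000))/(1.720896 - (-1.080512))
       = 0.398272
Iteration 2:
  f(1.160000) = 1.720896
  f(0.398272) = -0.538554
  x_3 = 0.398272 - (-0.538554)×(0.398272 - 1.160000)/(-0.538554 - 1.720896)
       = 0.579835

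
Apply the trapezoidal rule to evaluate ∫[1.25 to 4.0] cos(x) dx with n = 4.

f(x) = cos(x)
a = 1.25, b = 4.0, n = 4
h = (b - a)/n = 0.687500

Trapezoidal rule: (h/2)[f(x₀) + 2f(x₁) + 2f(x₂) + ... + f(xₙ)]

x_0 = 1.2500, f(x_0) = 0.315322, coefficient = 1
x_1 = 1.9375, f(x_1) = -0.358540, coefficient = 2
x_2 = 2.6250, f(x_2) = -0.869507, coefficient = 2
x_3 = 3.3125, f(x_3) = -0.985431, coefficient = 2
x_4 = 4.0000, f(x_4) = -0.653644, coefficient = 1

I ≈ (0.687500/2) × -4.765278 = -1.638064
Exact value: -1.705787
Error: 0.067723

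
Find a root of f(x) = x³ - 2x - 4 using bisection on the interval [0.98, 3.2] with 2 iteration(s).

f(x) = x³ - 2x - 4
Initial interval: [0.98, 3.2]

Iteration 1:
  c_1 = (0.980000 + 3.200000)/2 = 2.090000
  f(c_1) = f(2.090000) = 0.949329
  f(a) × f(c) < 0, new interval: [0.980000, 2.090000]
Iteration 2:
  c_2 = (0.980000 + 2.090000)/2 = 1.535000
  f(c_2) = f(1.535000) = -3.453195
  f(a) × f(c) ≥ 0, new interval: [1.535000, 2.090000]

After 2 iteration(s), the approximation is c_2 = 1.535000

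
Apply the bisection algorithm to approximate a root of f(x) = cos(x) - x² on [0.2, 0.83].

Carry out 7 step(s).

f(x) = cos(x) - x²
Initial interval: [0.2, 0.83]

Iteration 1:
  c_1 = (0.200000 + 0.830000)/2 = 0.515000
  f(c_1) = f(0.515000) = 0.605068
  f(a) × f(c) ≥ 0, new interval: [0.515000, 0.830000]
Iteration 2:
  c_2 = (0.515000 + 0.830000)/2 = 0.672500
  f(c_2) = f(0.672500) = 0.330011
  f(a) × f(c) ≥ 0, new interval: [0.672500, 0.830000]
Iteration 3:
  c_3 = (0.672500 + 0.830000)/2 = 0.751250
  f(c_3) = f(0.751250) = 0.166460
  f(a) × f(c) ≥ 0, new interval: [0.751250, 0.830000]
Iteration 4:
  c_4 = (0.751250 + 0.830000)/2 = 0.790625
  f(c_4) = f(0.790625) = 0.078313
  f(a) × f(c) ≥ 0, new interval: [0.790625, 0.830000]
Iteration 5:
  c_5 = (0.790625 + 0.830000)/2 = 0.810312
  f(c_5) = f(0.810312) = 0.032666
  f(a) × f(c) ≥ 0, new interval: [0.810312, 0.830000]
Iteration 6:
  c_6 = (0.810312 + 0.830000)/2 = 0.820156
  f(c_6) = f(0.820156) = 0.009451
  f(a) × f(c) ≥ 0, new interval: [0.820156, 0.830000]
Iteration 7:
  c_7 = (0.820156 + 0.830000)/2 = 0.825078
  f(c_7) = f(0.825078) = -0.002254
  f(a) × f(c) < 0, new interval: [0.820156, 0.825078]

After 7 iteration(s), the approximation is c_7 = 0.825078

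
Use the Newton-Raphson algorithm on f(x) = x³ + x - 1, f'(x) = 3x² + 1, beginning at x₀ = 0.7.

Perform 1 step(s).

f(x) = x³ + x - 1
f'(x) = 3x² + 1
x₀ = 0.7

Newton-Raphson formula: x_{n+1} = x_n - f(x_n)/f'(x_n)

Iteration 1:
  f(0.700000) = 0.043000
  f'(0.700000) = 2.470000
  x_1 = 0.700000 - 0.043000/2.470000 = 0.682591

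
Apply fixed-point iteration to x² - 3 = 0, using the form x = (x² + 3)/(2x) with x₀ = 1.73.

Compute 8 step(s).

Equation: x² - 3 = 0
Fixed-point form: x = (x² + 3)/(2x)
x₀ = 1.73

x_1 = g(1.730000) = 1.732052
x_2 = g(1.732052) = 1.732051
x_3 = g(1.732051) = 1.732051
x_4 = g(1.732051) = 1.732051
x_5 = g(1.732051) = 1.732051
x_6 = g(1.732051) = 1.732051
x_7 = g(1.732051) = 1.732051
x_8 = g(1.732051) = 1.732051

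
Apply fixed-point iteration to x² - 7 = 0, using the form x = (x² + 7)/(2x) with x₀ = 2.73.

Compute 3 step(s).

Equation: x² - 7 = 0
Fixed-point form: x = (x² + 7)/(2x)
x₀ = 2.73

x_1 = g(2.730000) = 2.647051
x_2 = g(2.647051) = 2.645752
x_3 = g(2.645752) = 2.645751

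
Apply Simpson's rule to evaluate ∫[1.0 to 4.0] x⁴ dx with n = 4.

f(x) = x⁴
a = 1.0, b = 4.0, n = 4
h = (b - a)/n = 0.750000

Simpson's rule: (h/3)[f(x₀) + 4f(x₁) + 2f(x₂) + ... + f(xₙ)]

x_0 = 1.0000, f(x_0) = 1.000000, coefficient = 1
x_1 = 1.7500, f(x_1) = 9.378906, coefficient = 4
x_2 = 2.5000, f(x_2) = 39.062500, coefficient = 2
x_3 = 3.2500, f(x_3) = 111.566406, coefficient = 4
x_4 = 4.0000, f(x_4) = 256.000000, coefficient = 1

I ≈ (0.750000/3) × 818.906250 = 204.726562
Exact value: 204.600000
Error: 0.126562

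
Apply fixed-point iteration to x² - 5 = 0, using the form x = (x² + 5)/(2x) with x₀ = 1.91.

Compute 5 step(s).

Equation: x² - 5 = 0
Fixed-point form: x = (x² + 5)/(2x)
x₀ = 1.91

x_1 = g(1.910000) = 2.263901
x_2 = g(2.263901) = 2.236239
x_3 = g(2.236239) = 2.236068
x_4 = g(2.236068) = 2.236068
x_5 = g(2.236068) = 2.236068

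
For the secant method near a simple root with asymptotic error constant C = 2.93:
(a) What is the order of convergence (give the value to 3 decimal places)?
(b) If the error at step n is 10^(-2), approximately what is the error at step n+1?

(a) Secant method has superlinear convergence with order φ = (1+√5)/2 ≈ 1.618.
    This means |e_{n+1}| ≈ C|e_n|^1.618.

(b) With |e_n| = 10^(-2) and C = 2.93:
    |e_{n+1}| ≈ 2.93 × (10^(-2))^1.618 = 2.93 × 10^(-3.24)

(a) ≈ 1.618 (golden ratio); (b) |e_{n+1}| ≈ 1.701e-03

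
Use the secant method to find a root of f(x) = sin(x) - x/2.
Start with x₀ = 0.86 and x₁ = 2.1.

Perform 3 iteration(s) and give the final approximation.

f(x) = sin(x) - x/2
x₀ = 0.86, x₁ = 2.1

Secant formula: x_{n+1} = x_n - f(x_n)(x_n - x_{n-1})/(f(x_n) - f(x_{n-1}))

Iteration 1:
  f(0.860000) = 0.327843
  f(2.100000) = -0.186791
  x_2 = 2.100000 - (-0.186791)×(2.100000 - 0.860000)/(-0.186791 - 0.327843)
       = 1.649931
Iteration 2:
  f(2.100000) = -0.186791
  f(1.649931) = 0.171905
  x_3 = 1.649931 - 0.171905×(1.649931 - 2.100000)/(0.171905 - (-0.186791))
       = 1.865627
Iteration 3:
  f(1.649931) = 0.171905
  f(1.865627) = 0.024038
  x_4 = 1.865627 - 0.024038×(1.865627 - 1.649931)/(0.024038 - 0.171905)
       = 1.900691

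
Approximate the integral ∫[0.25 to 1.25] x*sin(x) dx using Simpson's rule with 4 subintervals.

f(x) = x*sin(x)
a = 0.25, b = 1.25, n = 4
h = (b - a)/n = 0.250000

Simpson's rule: (h/3)[f(x₀) + 4f(x₁) + 2f(x₂) + ... + f(xₙ)]

x_0 = 0.2500, f(x_0) = 0.061851, coefficient = 1
x_1 = 0.5000, f(x_1) = 0.239713, coefficient = 4
x_2 = 0.7500, f(x_2) = 0.511229, coefficient = 2
x_3 = 1.0000, f(x_3) = 0.841471, coefficient = 4
x_4 = 1.2500, f(x_4) = 1.186231, coefficient = 1

I ≈ (0.250000/3) × 6.595275 = 0.549606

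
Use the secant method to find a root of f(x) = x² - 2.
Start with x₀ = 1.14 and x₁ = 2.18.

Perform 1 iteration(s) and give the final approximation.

f(x) = x² - 2
x₀ = 1.14, x₁ = 2.18

Secant formula: x_{n+1} = x_n - f(x_n)(x_n - x_{n-1})/(f(x_n) - f(x_{n-1}))

Iteration 1:
  f(1.140000) = -0.700400
  f(2.180000) = 2.752400
  x_2 = 2.180000 - 2.752400×(2.180000 - 1.140000)/(2.752400 - (-0.700400))
       = 1.350964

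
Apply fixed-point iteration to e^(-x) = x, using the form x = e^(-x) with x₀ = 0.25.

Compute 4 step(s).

Equation: e^(-x) = x
Fixed-point form: x = e^(-x)
x₀ = 0.25

x_1 = g(0.250000) = 0.778801
x_2 = g(0.778801) = 0.458956
x_3 = g(0.458956) = 0.631943
x_4 = g(0.631943) = 0.531558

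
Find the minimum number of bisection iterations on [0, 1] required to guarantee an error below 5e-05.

We need (b-a)/2^n ≤ 5e-05
(1 - 0)/2^n ≤ 5e-05
1/2^n ≤ 5e-05
2^n ≥ 20000
n ≥ log₂(20000) = 14.29
n ≥ 15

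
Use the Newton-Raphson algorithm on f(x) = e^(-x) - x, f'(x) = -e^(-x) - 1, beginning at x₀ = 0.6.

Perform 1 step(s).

f(x) = e^(-x) - x
f'(x) = -e^(-x) - 1
x₀ = 0.6

Newton-Raphson formula: x_{n+1} = x_n - f(x_n)/f'(x_n)

Iteration 1:
  f(0.600000) = -0.051188
  f'(0.600000) = -1.548812
  x_1 = 0.600000 - (-0.051188)/(-1.548812) = 0.566950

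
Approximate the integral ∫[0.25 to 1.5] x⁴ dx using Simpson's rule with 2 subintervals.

f(x) = x⁴
a = 0.25, b = 1.5, n = 2
h = (b - a)/n = 0.625000

Simpson's rule: (h/3)[f(x₀) + 4f(x₁) + 2f(x₂) + ... + f(xₙ)]

x_0 = 0.2500, f(x_0) = 0.003906, coefficient = 1
x_1 = 0.8750, f(x_1) = 0.586182, coefficient = 4
x_2 = 1.5000, f(x_2) = 5.062500, coefficient = 1

I ≈ (0.625000/3) × 7.411133 = 1.543986
Exact value: 1.518555
Error: 0.025431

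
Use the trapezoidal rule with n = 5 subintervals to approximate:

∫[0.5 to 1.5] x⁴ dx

f(x) = x⁴
a = 0.5, b = 1.5, n = 5
h = (b - a)/n = 0.200000

Trapezoidal rule: (h/2)[f(x₀) + 2f(x₁) + 2f(x₂) + ... + f(xₙ)]

x_0 = 0.5000, f(x_0) = 0.062500, coefficient = 1
x_1 = 0.7000, f(x_1) = 0.240100, coefficient = 2
x_2 = 0.9000, f(x_2) = 0.656100, coefficient = 2
x_3 = 1.1000, f(x_3) = 1.464100, coefficient = 2
x_4 = 1.3000, f(x_4) = 2.856100, coefficient = 2
x_5 = 1.5000, f(x_5) = 5.062500, coefficient = 1

I ≈ (0.200000/2) × 15.557800 = 1.555780
Exact value: 1.512500
Error: 0.043280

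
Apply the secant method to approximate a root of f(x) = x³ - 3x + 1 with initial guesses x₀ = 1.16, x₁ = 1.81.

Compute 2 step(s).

f(x) = x³ - 3x + 1
x₀ = 1.16, x₁ = 1.81

Secant formula: x_{n+1} = x_n - f(x_n)(x_n - x_{n-1})/(f(x_n) - f(x_{n-1}))

Iteration 1:
  f(1.160000) = -0.919104
  f(1.810000) = 1.499741
  x_2 = 1.810000 - 1.499741×(1.810000 - 1.160000)/(1.499741 - (-0.919104))
       = 1.406985
Iteration 2:
  f(1.810000) = 1.499741
  f(1.406985) = -0.435679
  x_3 = 1.406985 - (-0.435679)×(1.406985 - 1.810000)/(-0.435679 - 1.499741)
       = 1.497707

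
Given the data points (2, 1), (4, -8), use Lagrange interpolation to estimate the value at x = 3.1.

Lagrange interpolation formula:
P(x) = Σ yᵢ × Lᵢ(x)
where Lᵢ(x) = Π_{j≠i} (x - xⱼ)/(xᵢ - xⱼ)

L_0(3.1) = (3.1 - 4)/(2 - 4) = 0.450000
L_1(3.1) = (3.1 - 2)/(4 - 2) = 0.550000

P(3.1) = 1×L_0(3.1) + (-8)×L_1(3.1)
P(3.1) = -3.950000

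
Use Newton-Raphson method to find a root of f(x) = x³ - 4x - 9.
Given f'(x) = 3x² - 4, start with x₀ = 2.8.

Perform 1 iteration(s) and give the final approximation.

f(x) = x³ - 4x - 9
f'(x) = 3x² - 4
x₀ = 2.8

Newton-Raphson formula: x_{n+1} = x_n - f(x_n)/f'(x_n)

Iteration 1:
  f(2.800000) = 1.752000
  f'(2.800000) = 19.520000
  x_1 = 2.800000 - 1.752000/19.520000 = 2.710246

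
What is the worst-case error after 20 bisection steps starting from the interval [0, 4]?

Bisection error bound: |error| ≤ (b-a)/2^n
|error| ≤ (4 - 0)/2^20 = 4/2^20
|error| ≤ 0.0000038147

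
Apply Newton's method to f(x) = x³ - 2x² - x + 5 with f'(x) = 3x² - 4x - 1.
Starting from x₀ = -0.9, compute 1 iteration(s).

f(x) = x³ - 2x² - x + 5
f'(x) = 3x² - 4x - 1
x₀ = -0.9

Newton-Raphson formula: x_{n+1} = x_n - f(x_n)/f'(x_n)

Iteration 1:
  f(-0.900000) = 3.551000
  f'(-0.900000) = 5.030000
  x_1 = -0.900000 - 3.551000/5.030000 = -1.605964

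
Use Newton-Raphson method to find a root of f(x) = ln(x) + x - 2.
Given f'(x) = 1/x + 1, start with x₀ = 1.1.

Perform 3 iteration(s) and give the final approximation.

f(x) = ln(x) + x - 2
f'(x) = 1/x + 1
x₀ = 1.1

Newton-Raphson formula: x_{n+1} = x_n - f(x_n)/f'(x_n)

Iteration 1:
  f(1.100000) = -0.804690
  f'(1.100000) = 1.909091
  x_1 = 1.100000 - (-0.804690)/1.909091 = 1.521504
Iteration 2:
  f(1.521504) = -0.058796
  f'(1.521504) = 1.657244
  x_2 = 1.521504 - (-0.058796)/1.657244 = 1.556983
Iteration 3:
  f(1.556983) = -0.000268
  f'(1.556983) = 1.642268
  x_3 = 1.556983 - (-0.000268)/1.642268 = 1.557146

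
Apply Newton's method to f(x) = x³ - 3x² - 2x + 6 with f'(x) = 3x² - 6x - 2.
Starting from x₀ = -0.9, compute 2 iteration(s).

f(x) = x³ - 3x² - 2x + 6
f'(x) = 3x² - 6x - 2
x₀ = -0.9

Newton-Raphson formula: x_{n+1} = x_n - f(x_n)/f'(x_n)

Iteration 1:
  f(-0.900000) = 4.641000
  f'(-0.900000) = 5.830000
  x_1 = -0.900000 - 4.641000/5.830000 = -1.696055
Iteration 2:
  f(-1.696055) = -4.116572
  f'(-1.696055) = 16.806136
  x_2 = -1.696055 - (-4.116572)/16.806136 = -1.451110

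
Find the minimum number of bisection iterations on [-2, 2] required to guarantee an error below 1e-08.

We need (b-a)/2^n ≤ 1e-08
(2 - (-2))/2^n ≤ 1e-08
4/2^n ≤ 1e-08
2^n ≥ 400000000
n ≥ log₂(400000000) = 28.58
n ≥ 29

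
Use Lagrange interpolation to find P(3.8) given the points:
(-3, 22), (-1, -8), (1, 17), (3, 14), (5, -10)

Lagrange interpolation formula:
P(x) = Σ yᵢ × Lᵢ(x)
where Lᵢ(x) = Π_{j≠i} (x - xⱼ)/(xᵢ - xⱼ)

L_0(3.8) = (3.8 - (-1))/(-3 - (-1)) × (3.8 - 1)/(-3 - 1) × (3.8 - 3)/(-3 - 3) × (3.8 - 5)/(-3 - 5) = -0.033600
L_1(3.8) = (3.8 - (-3))/(-1 - (-3)) × (3.8 - 1)/(-1 - 1) × (3.8 - 3)/(-1 - 3) × (3.8 - 5)/(-1 - 5) = 0.190400
L_2(3.8) = (3.8 - (-3))/(1 - (-3)) × (3.8 - (-1))/(1 - (-1)) × (3.8 - 3)/(1 - 3) × (3.8 - 5)/(1 - 5) = -0.489600
L_3(3.8) = (3.8 - (-3))/(3 - (-3)) × (3.8 - (-1))/(3 - (-1)) × (3.8 - 1)/(3 - 1) × (3.8 - 5)/(3 - 5) = 1.142400
L_4(3.8) = (3.8 - (-3))/(5 - (-3)) × (3.8 - (-1))/(5 - (-1)) × (3.8 - 1)/(5 - 1) × (3.8 - 3)/(5 - 3) = 0.190400

P(3.8) = 22×L_0(3.8) + (-8)×L_1(3.8) + 17×L_2(3.8) + 14×L_3(3.8) + (-10)×L_4(3.8)
P(3.8) = 3.504000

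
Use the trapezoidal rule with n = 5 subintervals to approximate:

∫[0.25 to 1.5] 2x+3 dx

f(x) = 2x+3
a = 0.25, b = 1.5, n = 5
h = (b - a)/n = 0.250000

Trapezoidal rule: (h/2)[f(x₀) + 2f(x₁) + 2f(x₂) + ... + f(xₙ)]

x_0 = 0.2500, f(x_0) = 3.500000, coefficient = 1
x_1 = 0.5000, f(x_1) = 4.000000, coefficient = 2
x_2 = 0.7500, f(x_2) = 4.500000, coefficient = 2
x_3 = 1.0000, f(x_3) = 5.000000, coefficient = 2
x_4 = 1.2500, f(x_4) = 5.500000, coefficient = 2
x_5 = 1.5000, f(x_5) = 6.000000, coefficient = 1

I ≈ (0.250000/2) × 47.500000 = 5.937500
Exact value: 5.937500
Error: 0.000000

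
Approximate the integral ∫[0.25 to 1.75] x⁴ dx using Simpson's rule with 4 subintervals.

f(x) = x⁴
a = 0.25, b = 1.75, n = 4
h = (b - a)/n = 0.375000

Simpson's rule: (h/3)[f(x₀) + 4f(x₁) + 2f(x₂) + ... + f(xₙ)]

x_0 = 0.2500, f(x_0) = 0.003906, coefficient = 1
x_1 = 0.6250, f(x_1) = 0.152588, coefficient = 4
x_2 = 1.0000, f(x_2) = 1.000000, coefficient = 2
x_3 = 1.3750, f(x_3) = 3.574463, coefficient = 4
x_4 = 1.7500, f(x_4) = 9.378906, coefficient = 1

I ≈ (0.375000/3) × 26.291016 = 3.286377
Exact value: 3.282422
Error: 0.003955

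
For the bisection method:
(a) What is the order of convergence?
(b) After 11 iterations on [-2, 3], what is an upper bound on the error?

(a) Bisection has linear (order 1) convergence; the error is halved each step.

(b) Error bound = (b-a)/2^n = (3 - (-2))/2^{11}
    = 5/2^{11}

(a) 1 (linear); (b) error ≤ 2.44e-03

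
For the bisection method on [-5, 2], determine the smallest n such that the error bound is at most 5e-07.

We need (b-a)/2^n ≤ 5e-07
(2 - (-5))/2^n ≤ 5e-07
7/2^n ≤ 5e-07
2^n ≥ 14000000
n ≥ log₂(14000000) = 23.74
n ≥ 24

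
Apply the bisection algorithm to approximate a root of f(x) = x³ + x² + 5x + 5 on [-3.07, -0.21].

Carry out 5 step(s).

f(x) = x³ + x² + 5x + 5
Initial interval: [-3.07, -0.21]

Iteration 1:
  c_1 = (-3.070000 + (-0.210000))/2 = -1.640000
  f(c_1) = f(-1.640000) = -4.921344
  f(a) × f(c) ≥ 0, new interval: [-1.640000, -0.210000]
Iteration 2:
  c_2 = (-1.640000 + (-0.210000))/2 = -0.925000
  f(c_2) = f(-0.925000) = 0.439172
  f(a) × f(c) < 0, new interval: [-1.640000, -0.925000]
Iteration 3:
  c_3 = (-1.640000 + (-0.925000))/2 = -1.282500
  f(c_3) = f(-1.282500) = -1.877158
  f(a) × f(c) ≥ 0, new interval: [-1.282500, -0.925000]
Iteration 4:
  c_4 = (-1.282500 + (-0.925000))/2 = -1.103750
  f(c_4) = f(-1.103750) = -0.645145
  f(a) × f(c) ≥ 0, new interval: [-1.103750, -0.925000]
Iteration 5:
  c_5 = (-1.103750 + (-0.925000))/2 = -1.014375
  f(c_5) = f(-1.014375) = -0.086666
  f(a) × f(c) ≥ 0, new interval: [-1.014375, -0.925000]

After 5 iteration(s), the approximation is c_5 = -1.014375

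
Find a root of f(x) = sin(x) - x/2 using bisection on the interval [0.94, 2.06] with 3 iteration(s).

f(x) = sin(x) - x/2
Initial interval: [0.94, 2.06]

Iteration 1:
  c_1 = (0.940000 + 2.060000)/2 = 1.500000
  f(c_1) = f(1.500000) = 0.247495
  f(a) × f(c) ≥ 0, new interval: [1.500000, 2.060000]
Iteration 2:
  c_2 = (1.500000 + 2.060000)/2 = 1.780000
  f(c_2) = f(1.780000) = 0.088197
  f(a) × f(c) ≥ 0, new interval: [1.780000, 2.060000]
Iteration 3:
  c_3 = (1.780000 + 2.060000)/2 = 1.920000
  f(c_3) = f(1.920000) = -0.020355
  f(a) × f(c) < 0, new interval: [1.780000, 1.920000]

After 3 iteration(s), the approximation is c_3 = 1.920000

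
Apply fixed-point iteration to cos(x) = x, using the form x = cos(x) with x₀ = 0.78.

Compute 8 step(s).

Equation: cos(x) = x
Fixed-point form: x = cos(x)
x₀ = 0.78

x_1 = g(0.780000) = 0.710914
x_2 = g(0.710914) = 0.757766
x_3 = g(0.757766) = 0.726373
x_4 = g(0.726373) = 0.747588
x_5 = g(0.747588) = 0.733331
x_6 = g(0.733331) = 0.742949
x_7 = g(0.742949) = 0.736477
x_8 = g(0.736477) = 0.740840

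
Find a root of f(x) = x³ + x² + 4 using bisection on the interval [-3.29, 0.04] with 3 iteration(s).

f(x) = x³ + x² + 4
Initial interval: [-3.29, 0.04]

Iteration 1:
  c_1 = (-3.290000 + 0.040000)/2 = -1.625000
  f(c_1) = f(-1.625000) = 2.349609
  f(a) × f(c) < 0, new interval: [-3.290000, -1.625000]
Iteration 2:
  c_2 = (-3.290000 + (-1.625000))/2 = -2.457500
  f(c_2) = f(-2.457500) = -4.802289
  f(a) × f(c) ≥ 0, new interval: [-2.457500, -1.625000]
Iteration 3:
  c_3 = (-2.457500 + (-1.625000))/2 = -2.041250
  f(c_3) = f(-2.041250) = -0.338578
  f(a) × f(c) ≥ 0, new interval: [-2.041250, -1.625000]

After 3 iteration(s), the approximation is c_3 = -2.041250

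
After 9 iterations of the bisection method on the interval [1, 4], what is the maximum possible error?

Bisection error bound: |error| ≤ (b-a)/2^n
|error| ≤ (4 - 1)/2^9 = 3/2^9
|error| ≤ 0.0058593750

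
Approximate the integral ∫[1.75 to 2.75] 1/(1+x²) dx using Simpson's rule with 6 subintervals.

f(x) = 1/(1+x²)
a = 1.75, b = 2.75, n = 6
h = (b - a)/n = 0.166667

Simpson's rule: (h/3)[f(x₀) + 4f(x₁) + 2f(x₂) + ... + f(xₙ)]

x_0 = 1.7500, f(x_0) = 0.246154, coefficient = 1
x_1 = 1.9167, f(x_1) = 0.213967, coefficient = 4
x_2 = 2.0833, f(x_2) = 0.187256, coefficient = 2
x_3 = 2.2500, f(x_3) = 0.164948, coefficient = 4
x_4 = 2.4167, f(x_4) = 0.146193, coefficient = 2
x_5 = 2.5833, f(x_5) = 0.130317, coefficient = 4
x_6 = 2.7500, f(x_6) = 0.116788, coefficient = 1

I ≈ (0.166667/3) × 3.066770 = 0.170376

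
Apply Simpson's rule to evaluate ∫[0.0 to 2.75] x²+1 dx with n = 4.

f(x) = x²+1
a = 0.0, b = 2.75, n = 4
h = (b - a)/n = 0.687500

Simpson's rule: (h/3)[f(x₀) + 4f(x₁) + 2f(x₂) + ... + f(xₙ)]

x_0 = 0.0000, f(x_0) = 1.000000, coefficient = 1
x_1 = 0.6875, f(x_1) = 1.472656, coefficient = 4
x_2 = 1.3750, f(x_2) = 2.890625, coefficient = 2
x_3 = 2.0625, f(x_3) = 5.253906, coefficient = 4
x_4 = 2.7500, f(x_4) = 8.562500, coefficient = 1

I ≈ (0.687500/3) × 42.250000 = 9.682292
Exact value: 9.682292
Error: 0.000000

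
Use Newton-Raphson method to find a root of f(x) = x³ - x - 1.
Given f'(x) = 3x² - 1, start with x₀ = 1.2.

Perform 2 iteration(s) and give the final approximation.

f(x) = x³ - x - 1
f'(x) = 3x² - 1
x₀ = 1.2

Newton-Raphson formula: x_{n+1} = x_n - f(x_n)/f'(x_n)

Iteration 1:
  f(1.200000) = -0.472000
  f'(1.200000) = 3.320000
  x_1 = 1.200000 - (-0.472000)/3.320000 = 1.342169
Iteration 2:
  f(1.342169) = 0.075636
  f'(1.342169) = 4.404250
  x_2 = 1.342169 - 0.075636/4.404250 = 1.324995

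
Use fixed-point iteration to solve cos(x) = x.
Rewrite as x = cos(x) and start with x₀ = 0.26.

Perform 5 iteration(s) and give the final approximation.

Equation: cos(x) = x
Fixed-point form: x = cos(x)
x₀ = 0.26

x_1 = g(0.260000) = 0.966390
x_2 = g(0.966390) = 0.568274
x_3 = g(0.568274) = 0.842831
x_4 = g(0.842831) = 0.665352
x_5 = g(0.665352) = 0.786700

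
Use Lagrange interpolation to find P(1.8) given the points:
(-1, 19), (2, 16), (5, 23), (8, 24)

Lagrange interpolation formula:
P(x) = Σ yᵢ × Lᵢ(x)
where Lᵢ(x) = Π_{j≠i} (x - xⱼ)/(xᵢ - xⱼ)

L_0(1.8) = (1.8 - 2)/(-1 - 2) × (1.8 - 5)/(-1 - 5) × (1.8 - 8)/(-1 - 8) = 0.024494
L_1(1.8) = (1.8 - (-1))/(2 - (-1)) × (1.8 - 5)/(2 - 5) × (1.8 - 8)/(2 - 8) = 1.028741
L_2(1.8) = (1.8 - (-1))/(5 - (-1)) × (1.8 - 2)/(5 - 2) × (1.8 - 8)/(5 - 8) = -0.064296
L_3(1.8) = (1.8 - (-1))/(8 - (-1)) × (1.8 - 2)/(8 - 2) × (1.8 - 5)/(8 - 5) = 0.011062

P(1.8) = 19×L_0(1.8) + 16×L_1(1.8) + 23×L_2(1.8) + 24×L_3(1.8)
P(1.8) = 15.711901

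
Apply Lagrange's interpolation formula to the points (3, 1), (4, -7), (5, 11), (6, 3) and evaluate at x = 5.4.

Lagrange interpolation formula:
P(x) = Σ yᵢ × Lᵢ(x)
where Lᵢ(x) = Π_{j≠i} (x - xⱼ)/(xᵢ - xⱼ)

L_0(5.4) = (5.4 - 4)/(3 - 4) × (5.4 - 5)/(3 - 5) × (5.4 - 6)/(3 - 6) = 0.056000
L_1(5.4) = (5.4 - 3)/(4 - 3) × (5.4 - 5)/(4 - 5) × (5.4 - 6)/(4 - 6) = -0.288000
L_2(5.4) = (5.4 - 3)/(5 - 3) × (5.4 - 4)/(5 - 4) × (5.4 - 6)/(5 - 6) = 1.008000
L_3(5.4) = (5.4 - 3)/(6 - 3) × (5.4 - 4)/(6 - 4) × (5.4 - 5)/(6 - 5) = 0.224000

P(5.4) = 1×L_0(5.4) + (-7)×L_1(5.4) + 11×L_2(5.4) + 3×L_3(5.4)
P(5.4) = 13.832000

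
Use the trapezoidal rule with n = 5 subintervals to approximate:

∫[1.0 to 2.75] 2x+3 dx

f(x) = 2x+3
a = 1.0, b = 2.75, n = 5
h = (b - a)/n = 0.350000

Trapezoidal rule: (h/2)[f(x₀) + 2f(x₁) + 2f(x₂) + ... + f(xₙ)]

x_0 = 1.0000, f(x_0) = 5.000000, coefficient = 1
x_1 = 1.3500, f(x_1) = 5.700000, coefficient = 2
x_2 = 1.7000, f(x_2) = 6.400000, coefficient = 2
x_3 = 2.0500, f(x_3) = 7.100000, coefficient = 2
x_4 = 2.4000, f(x_4) = 7.800000, coefficient = 2
x_5 = 2.7500, f(x_5) = 8.500000, coefficient = 1

I ≈ (0.350000/2) × 67.500000 = 11.812500
Exact value: 11.812500
Error: 0.000000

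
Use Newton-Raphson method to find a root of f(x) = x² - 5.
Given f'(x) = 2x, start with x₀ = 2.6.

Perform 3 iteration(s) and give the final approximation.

f(x) = x² - 5
f'(x) = 2x
x₀ = 2.6

Newton-Raphson formula: x_{n+1} = x_n - f(x_n)/f'(x_n)

Iteration 1:
  f(2.600000) = 1.760000
  f'(2.600000) = 5.200000
  x_1 = 2.600000 - 1.760000/5.200000 = 2.261538
Iteration 2:
  f(2.261538) = 0.114556
  f'(2.261538) = 4.523077
  x_2 = 2.261538 - 0.114556/4.523077 = 2.236211
Iteration 3:
  f(2.236211) = 0.000641
  f'(2.236211) = 4.472423
  x_3 = 2.236211 - 0.000641/4.472423 = 2.236068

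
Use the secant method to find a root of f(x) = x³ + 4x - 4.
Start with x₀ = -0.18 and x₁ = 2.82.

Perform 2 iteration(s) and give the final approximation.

f(x) = x³ + 4x - 4
x₀ = -0.18, x₁ = 2.82

Secant formula: x_{n+1} = x_n - f(x_n)(x_n - x_{n-1})/(f(x_n) - f(x_{n-1}))

Iteration 1:
  f(-0.180000) = -4.725832
  f(2.820000) = 29.705768
  x_2 = 2.820000 - 29.705768×(2.820000 - (-0.180000))/(29.705768 - (-4.725832))
       = 0.231758
Iteration 2:
  f(2.820000) = 29.705768
  f(0.231758) = -3.060519
  x_3 = 0.231758 - (-3.060519)×(0.231758 - 2.820000)/(-3.060519 - 29.705768)
       = 0.473512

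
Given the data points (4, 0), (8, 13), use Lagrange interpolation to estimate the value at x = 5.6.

Lagrange interpolation formula:
P(x) = Σ yᵢ × Lᵢ(x)
where Lᵢ(x) = Π_{j≠i} (x - xⱼ)/(xᵢ - xⱼ)

L_0(5.6) = (5.6 - 8)/(4 - 8) = 0.600000
L_1(5.6) = (5.6 - 4)/(8 - 4) = 0.400000

P(5.6) = 0×L_0(5.6) + 13×L_1(5.6)
P(5.6) = 5.200000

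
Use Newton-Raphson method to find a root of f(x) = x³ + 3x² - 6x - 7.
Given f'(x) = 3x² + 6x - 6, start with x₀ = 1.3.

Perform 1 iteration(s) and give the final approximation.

f(x) = x³ + 3x² - 6x - 7
f'(x) = 3x² + 6x - 6
x₀ = 1.3

Newton-Raphson formula: x_{n+1} = x_n - f(x_n)/f'(x_n)

Iteration 1:
  f(1.300000) = -7.533000
  f'(1.300000) = 6.870000
  x_1 = 1.300000 - (-7.533000)/6.870000 = 2.396507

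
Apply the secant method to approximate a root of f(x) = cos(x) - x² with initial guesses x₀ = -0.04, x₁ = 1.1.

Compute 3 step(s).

f(x) = cos(x) - x²
x₀ = -0.04, x₁ = 1.1

Secant formula: x_{n+1} = x_n - f(x_n)(x_n - x_{n-1})/(f(x_n) - f(x_{n-1}))

Iteration 1:
  f(-0.040000) = 0.997600
  f(1.100000) = -0.756404
  x_2 = 1.100000 - (-0.756404)×(1.100000 - (-0.040000))/(-0.756404 - 0.997600)
       = 0.608382
Iteration 2:
  f(1.100000) = -0.756404
  f(0.608382) = 0.450446
  x_3 = 0.608382 - 0.450446×(0.608382 - 1.100000)/(0.450446 - (-0.756404))
       = 0.791874
Iteration 3:
  f(0.608382) = 0.450446
  f(0.791874) = 0.075449
  x_4 = 0.791874 - 0.075449×(0.791874 - 0.608382)/(0.075449 - 0.450446)
       = 0.828792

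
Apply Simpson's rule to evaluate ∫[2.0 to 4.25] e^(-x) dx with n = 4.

f(x) = e^(-x)
a = 2.0, b = 4.25, n = 4
h = (b - a)/n = 0.562500

Simpson's rule: (h/3)[f(x₀) + 4f(x₁) + 2f(x₂) + ... + f(xₙ)]

x_0 = 2.0000, f(x_0) = 0.135335, coefficient = 1
x_1 = 2.5625, f(x_1) = 0.077112, coefficient = 4
x_2 = 3.1250, f(x_2) = 0.043937, coefficient = 2
x_3 = 3.6875, f(x_3) = 0.025035, coefficient = 4
x_4 = 4.2500, f(x_4) = 0.014264, coefficient = 1

I ≈ (0.562500/3) × 0.646058 = 0.121136
Exact value: 0.121071
Error: 0.000065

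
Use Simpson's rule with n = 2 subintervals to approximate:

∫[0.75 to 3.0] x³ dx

f(x) = x³
a = 0.75, b = 3.0, n = 2
h = (b - a)/n = 1.125000

Simpson's rule: (h/3)[f(x₀) + 4f(x₁) + 2f(x₂) + ... + f(xₙ)]

x_0 = 0.7500, f(x_0) = 0.421875, coefficient = 1
x_1 = 1.8750, f(x_1) = 6.591797, coefficient = 4
x_2 = 3.0000, f(x_2) = 27.000000, coefficient = 1

I ≈ (1.125000/3) × 53.789062 = 20.170898
Exact value: 20.170898
Error: 0.000000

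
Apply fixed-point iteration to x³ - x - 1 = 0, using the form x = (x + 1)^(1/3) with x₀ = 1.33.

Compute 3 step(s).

Equation: x³ - x - 1 = 0
Fixed-point form: x = (x + 1)^(1/3)
x₀ = 1.33

x_1 = g(1.330000) = 1.325721
x_2 = g(1.325721) = 1.324908
x_3 = g(1.324908) = 1.324754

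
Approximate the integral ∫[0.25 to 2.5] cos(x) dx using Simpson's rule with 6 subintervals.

f(x) = cos(x)
a = 0.25, b = 2.5, n = 6
h = (b - a)/n = 0.375000

Simpson's rule: (h/3)[f(x₀) + 4f(x₁) + 2f(x₂) + ... + f(xₙ)]

x_0 = 0.2500, f(x_0) = 0.968912, coefficient = 1
x_1 = 0.6250, f(x_1) = 0.810963, coefficient = 4
x_2 = 1.0000, f(x_2) = 0.540302, coefficient = 2
x_3 = 1.3750, f(x_3) = 0.194548, coefficient = 4
x_4 = 1.7500, f(x_4) = -0.178246, coefficient = 2
x_5 = 2.1250, f(x_5) = -0.526266, coefficient = 4
x_6 = 2.5000, f(x_6) = -0.801144, coefficient = 1

I ≈ (0.375000/3) × 2.808859 = 0.351107
Exact value: 0.351068
Error: 0.000039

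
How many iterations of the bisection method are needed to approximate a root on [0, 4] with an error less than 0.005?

We need (b-a)/2^n ≤ 0.005
(4 - 0)/2^n ≤ 0.005
4/2^n ≤ 0.005
2^n ≥ 800
n ≥ log₂(800) = 9.64
n ≥ 10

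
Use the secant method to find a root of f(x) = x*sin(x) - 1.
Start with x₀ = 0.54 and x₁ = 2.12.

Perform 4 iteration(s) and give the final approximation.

f(x) = x*sin(x) - 1
x₀ = 0.54, x₁ = 2.12

Secant formula: x_{n+1} = x_n - f(x_n)(x_n - x_{n-1})/(f(x_n) - f(x_{n-1}))

Iteration 1:
  f(0.540000) = -0.722367
  f(2.120000) = 0.808234
  x_2 = 2.120000 - 0.808234×(2.120000 - 0.540000)/(0.808234 - (-0.722367))
       = 1.285681
Iteration 2:
  f(2.120000) = 0.808234
  f(1.285681) = 0.233777
  x_3 = 1.285681 - 0.233777×(1.285681 - 2.120000)/(0.233777 - 0.808234)
       = 0.946153
Iteration 3:
  f(1.285681) = 0.233777
  f(0.946153) = -0.232508
  x_4 = 0.946153 - (-0.232508)×(0.946153 - 1.285681)/(-0.232508 - 0.233777)
       = 1.115455
Iteration 4:
  f(0.946153) = -0.232508
  f(1.115455) = 0.001802
  x_5 = 1.115455 - 0.001802×(1.115455 - 0.946153)/(0.001802 - (-0.232508))
       = 1.114153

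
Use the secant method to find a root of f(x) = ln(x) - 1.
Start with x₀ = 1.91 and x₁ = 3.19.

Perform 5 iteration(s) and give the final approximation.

f(x) = ln(x) - 1
x₀ = 1.91, x₁ = 3.19

Secant formula: x_{n+1} = x_n - f(x_n)(x_n - x_{n-1})/(f(x_n) - f(x_{n-1}))

Iteration 1:
  f(1.910000) = -0.352897
  f(3.190000) = 0.160021
  x_2 = 3.190000 - 0.160021×(3.190000 - 1.910000)/(0.160021 - (-0.352897))
       = 2.790663
Iteration 2:
  f(3.190000) = 0.160021
  f(2.790663) = 0.026279
  x_3 = 2.790663 - 0.026279×(2.790663 - 3.190000)/(0.026279 - 0.160021)
       = 2.712196
Iteration 3:
  f(2.790663) = 0.026279
  f(2.712196) = -0.002241
  x_4 = 2.712196 - (-0.002241)×(2.712196 - 2.790663)/(-0.002241 - 0.026279)
       = 2.718363
Iteration 4:
  f(2.712196) = -0.002241
  f(2.718363) = 0.000030
  x_5 = 2.718363 - 0.000030×(2.718363 - 2.712196)/(0.000030 - (-0.002241))
       = 2.718282
Iteration 5:
  f(2.718363) = 0.000030
  f(2.718282) = 0.000000
  x_6 = 2.718282 - 0.000000×(2.718282 - 2.718363)/(0.000000 - 0.000030)
       = 2.718282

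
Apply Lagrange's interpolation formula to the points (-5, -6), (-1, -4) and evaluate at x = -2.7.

Lagrange interpolation formula:
P(x) = Σ yᵢ × Lᵢ(x)
where Lᵢ(x) = Π_{j≠i} (x - xⱼ)/(xᵢ - xⱼ)

L_0(-2.7) = (-2.7 - (-1))/(-5 - (-1)) = 0.425000
L_1(-2.7) = (-2.7 - (-5))/(-1 - (-5)) = 0.575000

P(-2.7) = (-6)×L_0(-2.7) + (-4)×L_1(-2.7)
P(-2.7) = -4.850000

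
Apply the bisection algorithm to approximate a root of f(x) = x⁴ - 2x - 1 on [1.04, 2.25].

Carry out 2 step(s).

f(x) = x⁴ - 2x - 1
Initial interval: [1.04, 2.25]

Iteration 1:
  c_1 = (1.040000 + 2.250000)/2 = 1.645000
  f(c_1) = f(1.645000) = 3.032571
  f(a) × f(c) < 0, new interval: [1.040000, 1.645000]
Iteration 2:
  c_2 = (1.040000 + 1.645000)/2 = 1.342500
  f(c_2) = f(1.342500) = -0.436692
  f(a) × f(c) ≥ 0, new interval: [1.342500, 1.645000]

After 2 iteration(s), the approximation is c_2 = 1.342500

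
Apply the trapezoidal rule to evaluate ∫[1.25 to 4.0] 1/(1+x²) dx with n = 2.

f(x) = 1/(1+x²)
a = 1.25, b = 4.0, n = 2
h = (b - a)/n = 1.375000

Trapezoidal rule: (h/2)[f(x₀) + 2f(x₁) + 2f(x₂) + ... + f(xₙ)]

x_0 = 1.2500, f(x_0) = 0.390244, coefficient = 1
x_1 = 2.6250, f(x_1) = 0.126733, coefficient = 2
x_2 = 4.0000, f(x_2) = 0.058824, coefficient = 1

I ≈ (1.375000/2) × 0.702533 = 0.482991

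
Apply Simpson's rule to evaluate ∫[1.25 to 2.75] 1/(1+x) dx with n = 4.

f(x) = 1/(1+x)
a = 1.25, b = 2.75, n = 4
h = (b - a)/n = 0.375000

Simpson's rule: (h/3)[f(x₀) + 4f(x₁) + 2f(x₂) + ... + f(xₙ)]

x_0 = 1.2500, f(x_0) = 0.444444, coefficient = 1
x_1 = 1.6250, f(x_1) = 0.380952, coefficient = 4
x_2 = 2.0000, f(x_2) = 0.333333, coefficient = 2
x_3 = 2.3750, f(x_3) = 0.296296, coefficient = 4
x_4 = 2.7500, f(x_4) = 0.266667, coefficient = 1

I ≈ (0.375000/3) × 4.086772 = 0.510847
Exact value: 0.510826
Error: 0.000021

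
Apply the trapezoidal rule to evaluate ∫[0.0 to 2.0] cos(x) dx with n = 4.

f(x) = cos(x)
a = 0.0, b = 2.0, n = 4
h = (b - a)/n = 0.500000

Trapezoidal rule: (h/2)[f(x₀) + 2f(x₁) + 2f(x₂) + ... + f(xₙ)]

x_0 = 0.0000, f(x_0) = 1.000000, coefficient = 1
x_1 = 0.5000, f(x_1) = 0.877583, coefficient = 2
x_2 = 1.0000, f(x_2) = 0.540302, coefficient = 2
x_3 = 1.5000, f(x_3) = 0.070737, coefficient = 2
x_4 = 2.0000, f(x_4) = -0.416147, coefficient = 1

I ≈ (0.500000/2) × 3.561097 = 0.890274
Exact value: 0.909297
Error: 0.019023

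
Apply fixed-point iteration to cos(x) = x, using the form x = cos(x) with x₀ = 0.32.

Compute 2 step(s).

Equation: cos(x) = x
Fixed-point form: x = cos(x)
x₀ = 0.32

x_1 = g(0.320000) = 0.949235
x_2 = g(0.949235) = 0.582305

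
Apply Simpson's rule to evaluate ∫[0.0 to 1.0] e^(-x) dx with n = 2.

f(x) = e^(-x)
a = 0.0, b = 1.0, n = 2
h = (b - a)/n = 0.500000

Simpson's rule: (h/3)[f(x₀) + 4f(x₁) + 2f(x₂) + ... + f(xₙ)]

x_0 = 0.0000, f(x_0) = 1.000000, coefficient = 1
x_1 = 0.5000, f(x_1) = 0.606531, coefficient = 4
x_2 = 1.0000, f(x_2) = 0.367879, coefficient = 1

I ≈ (0.500000/3) × 3.794002 = 0.632334
Exact value: 0.632121
Error: 0.000213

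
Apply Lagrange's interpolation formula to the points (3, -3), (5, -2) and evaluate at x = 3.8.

Lagrange interpolation formula:
P(x) = Σ yᵢ × Lᵢ(x)
where Lᵢ(x) = Π_{j≠i} (x - xⱼ)/(xᵢ - xⱼ)

L_0(3.8) = (3.8 - 5)/(3 - 5) = 0.600000
L_1(3.8) = (3.8 - 3)/(5 - 3) = 0.400000

P(3.8) = (-3)×L_0(3.8) + (-2)×L_1(3.8)
P(3.8) = -2.600000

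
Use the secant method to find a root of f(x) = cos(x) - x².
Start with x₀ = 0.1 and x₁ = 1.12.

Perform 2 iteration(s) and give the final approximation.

f(x) = cos(x) - x²
x₀ = 0.1, x₁ = 1.12

Secant formula: x_{n+1} = x_n - f(x_n)(x_n - x_{n-1})/(f(x_n) - f(x_{n-1}))

Iteration 1:
  f(0.100000) = 0.985004
  f(1.120000) = -0.818718
  x_2 = 1.120000 - (-0.818718)×(1.120000 - 0.100000)/(-0.818718 - 0.985004)
       = 0.657017
Iteration 2:
  f(1.120000) = -0.818718
  f(0.657017) = 0.360146
  x_3 = 0.657017 - 0.360146×(0.657017 - 1.120000)/(0.360146 - (-0.818718))
       = 0.798460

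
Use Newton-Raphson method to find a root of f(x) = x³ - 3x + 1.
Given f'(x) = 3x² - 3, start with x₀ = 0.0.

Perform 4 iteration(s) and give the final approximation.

f(x) = x³ - 3x + 1
f'(x) = 3x² - 3
x₀ = 0.0

Newton-Raphson formula: x_{n+1} = x_n - f(x_n)/f'(x_n)

Iteration 1:
  f(0.000000) = 1.000000
  f'(0.000000) = -3.000000
  x_1 = 0.000000 - 1.000000/(-3.000000) = 0.333333
Iteration 2:
  f(0.333333) = 0.037037
  f'(0.333333) = -2.666667
  x_2 = 0.333333 - 0.037037/(-2.666667) = 0.347222
Iteration 3:
  f(0.347222) = 0.000196
  f'(0.347222) = -2.638310
  x_3 = 0.347222 - 0.000196/(-2.638310) = 0.347296
Iteration 4:
  f(0.347296) = 0.000000
  f'(0.347296) = -2.638156
  x_4 = 0.347296 - 0.000000/(-2.638156) = 0.347296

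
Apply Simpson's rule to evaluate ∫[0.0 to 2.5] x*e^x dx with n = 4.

f(x) = x*e^x
a = 0.0, b = 2.5, n = 4
h = (b - a)/n = 0.625000

Simpson's rule: (h/3)[f(x₀) + 4f(x₁) + 2f(x₂) + ... + f(xₙ)]

x_0 = 0.0000, f(x_0) = 0.000000, coefficient = 1
x_1 = 0.6250, f(x_1) = 1.167654, coefficient = 4
x_2 = 1.2500, f(x_2) = 4.362929, coefficient = 2
x_3 = 1.8750, f(x_3) = 12.226536, coefficient = 4
x_4 = 2.5000, f(x_4) = 30.456235, coefficient = 1

I ≈ (0.625000/3) × 92.758851 = 19.324761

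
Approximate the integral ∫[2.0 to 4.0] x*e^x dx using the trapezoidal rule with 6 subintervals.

f(x) = x*e^x
a = 2.0, b = 4.0, n = 6
h = (b - a)/n = 0.333333

Trapezoidal rule: (h/2)[f(x₀) + 2f(x₁) + 2f(x₂) + ... + f(xₙ)]

x_0 = 2.0000, f(x_0) = 14.778112, coefficient = 1
x_1 = 2.3333, f(x_1) = 24.061937, coefficient = 2
x_2 = 2.6667, f(x_2) = 38.378443, coefficient = 2
x_3 = 3.0000, f(x_3) = 60.256611, coefficient = 2
x_4 = 3.3333, f(x_4) = 93.438750, coefficient = 2
x_5 = 3.6667, f(x_5) = 143.444708, coefficient = 2
x_6 = 4.0000, f(x_6) = 218.392600, coefficient = 1

I ≈ (0.333333/2) × 952.331608 = 158.721935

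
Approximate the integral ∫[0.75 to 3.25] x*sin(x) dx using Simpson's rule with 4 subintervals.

f(x) = x*sin(x)
a = 0.75, b = 3.25, n = 4
h = (b - a)/n = 0.625000

Simpson's rule: (h/3)[f(x₀) + 4f(x₁) + 2f(x₂) + ... + f(xₙ)]

x_0 = 0.7500, f(x_0) = 0.511229, coefficient = 1
x_1 = 1.3750, f(x_1) = 1.348728, coefficient = 4
x_2 = 2.0000, f(x_2) = 1.818595, coefficient = 2
x_3 = 2.6250, f(x_3) = 1.296541, coefficient = 4
x_4 = 3.2500, f(x_4) = -0.351634, coefficient = 1

I ≈ (0.625000/3) × 14.377860 = 2.995387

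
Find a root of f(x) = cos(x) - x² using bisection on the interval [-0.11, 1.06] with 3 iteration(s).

f(x) = cos(x) - x²
Initial interval: [-0.11, 1.06]

Iteration 1:
  c_1 = (-0.110000 + 1.060000)/2 = 0.475000
  f(c_1) = f(0.475000) = 0.663668
  f(a) × f(c) ≥ 0, new interval: [0.475000, 1.060000]
Iteration 2:
  c_2 = (0.475000 + 1.060000)/2 = 0.767500
  f(c_2) = f(0.767500) = 0.130593
  f(a) × f(c) ≥ 0, new interval: [0.767500, 1.060000]
Iteration 3:
  c_3 = (0.767500 + 1.060000)/2 = 0.913750
  f(c_3) = f(0.913750) = -0.224158
  f(a) × f(c) < 0, new interval: [0.767500, 0.913750]

After 3 iteration(s), the approximation is c_3 = 0.913750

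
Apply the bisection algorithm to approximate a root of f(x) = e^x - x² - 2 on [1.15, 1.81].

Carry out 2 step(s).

f(x) = e^x - x² - 2
Initial interval: [1.15, 1.81]

Iteration 1:
  c_1 = (1.150000 + 1.810000)/2 = 1.480000
  f(c_1) = f(1.480000) = 0.202546
  f(a) × f(c) < 0, new interval: [1.150000, 1.480000]
Iteration 2:
  c_2 = (1.150000 + 1.480000)/2 = 1.315000
  f(c_2) = f(1.315000) = -0.004474
  f(a) × f(c) ≥ 0, new interval: [1.315000, 1.480000]

After 2 iteration(s), the approximation is c_2 = 1.315000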